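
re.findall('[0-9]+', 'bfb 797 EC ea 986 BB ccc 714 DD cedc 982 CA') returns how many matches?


Pattern '[0-9]+' finds one or more digits.
Text: 'bfb 797 EC ea 986 BB ccc 714 DD cedc 982 CA'
Scanning for matches:
  Match 1: '797'
  Match 2: '986'
  Match 3: '714'
  Match 4: '982'
Total matches: 4

4


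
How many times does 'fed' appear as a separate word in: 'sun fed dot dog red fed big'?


Scanning each word for exact match 'fed':
  Word 1: 'sun' -> no
  Word 2: 'fed' -> MATCH
  Word 3: 'dot' -> no
  Word 4: 'dog' -> no
  Word 5: 'red' -> no
  Word 6: 'fed' -> MATCH
  Word 7: 'big' -> no
Total matches: 2

2


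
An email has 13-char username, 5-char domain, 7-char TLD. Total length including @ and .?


An email address has format: username@domain.tld
Username length: 13
'@' character: 1
Domain length: 5
'.' character: 1
TLD length: 7
Total = 13 + 1 + 5 + 1 + 7 = 27

27


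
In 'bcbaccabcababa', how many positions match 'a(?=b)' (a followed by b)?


Lookahead 'a(?=b)' matches 'a' only when followed by 'b'.
String: 'bcbaccabcababa'
Checking each position where char is 'a':
  pos 3: 'a' -> no (next='c')
  pos 6: 'a' -> MATCH (next='b')
  pos 9: 'a' -> MATCH (next='b')
  pos 11: 'a' -> MATCH (next='b')
Matching positions: [6, 9, 11]
Count: 3

3


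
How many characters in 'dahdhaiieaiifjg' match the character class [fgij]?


Character class [fgij] matches any of: {f, g, i, j}
Scanning string 'dahdhaiieaiifjg' character by character:
  pos 0: 'd' -> no
  pos 1: 'a' -> no
  pos 2: 'h' -> no
  pos 3: 'd' -> no
  pos 4: 'h' -> no
  pos 5: 'a' -> no
  pos 6: 'i' -> MATCH
  pos 7: 'i' -> MATCH
  pos 8: 'e' -> no
  pos 9: 'a' -> no
  pos 10: 'i' -> MATCH
  pos 11: 'i' -> MATCH
  pos 12: 'f' -> MATCH
  pos 13: 'j' -> MATCH
  pos 14: 'g' -> MATCH
Total matches: 7

7


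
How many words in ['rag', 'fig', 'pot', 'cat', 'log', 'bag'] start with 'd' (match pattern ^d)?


Pattern ^d anchors to start of word. Check which words begin with 'd':
  'rag' -> no
  'fig' -> no
  'pot' -> no
  'cat' -> no
  'log' -> no
  'bag' -> no
Matching words: []
Count: 0

0


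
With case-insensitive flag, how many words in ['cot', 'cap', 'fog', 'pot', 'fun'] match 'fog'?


Case-insensitive matching: compare each word's lowercase form to 'fog'.
  'cot' -> lower='cot' -> no
  'cap' -> lower='cap' -> no
  'fog' -> lower='fog' -> MATCH
  'pot' -> lower='pot' -> no
  'fun' -> lower='fun' -> no
Matches: ['fog']
Count: 1

1


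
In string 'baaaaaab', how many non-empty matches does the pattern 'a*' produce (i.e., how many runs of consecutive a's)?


Pattern 'a*' matches zero or more a's. We want non-empty runs of consecutive a's.
String: 'baaaaaab'
Walking through the string to find runs of a's:
  Run 1: positions 1-6 -> 'aaaaaa'
Non-empty runs found: ['aaaaaa']
Count: 1

1


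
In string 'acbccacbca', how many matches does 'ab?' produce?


Pattern 'ab?' matches 'a' optionally followed by 'b'.
String: 'acbccacbca'
Scanning left to right for 'a' then checking next char:
  Match 1: 'a' (a not followed by b)
  Match 2: 'a' (a not followed by b)
  Match 3: 'a' (a not followed by b)
Total matches: 3

3


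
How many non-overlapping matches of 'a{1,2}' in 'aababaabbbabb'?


Pattern 'a{1,2}' matches between 1 and 2 consecutive a's (greedy).
String: 'aababaabbbabb'
Finding runs of a's and applying greedy matching:
  Run at pos 0: 'aa' (length 2)
  Run at pos 3: 'a' (length 1)
  Run at pos 5: 'aa' (length 2)
  Run at pos 10: 'a' (length 1)
Matches: ['aa', 'a', 'aa', 'a']
Count: 4

4


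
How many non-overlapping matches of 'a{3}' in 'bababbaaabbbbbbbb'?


Pattern 'a{3}' matches exactly 3 consecutive a's (greedy, non-overlapping).
String: 'bababbaaabbbbbbbb'
Scanning for runs of a's:
  Run at pos 1: 'a' (length 1) -> 0 match(es)
  Run at pos 3: 'a' (length 1) -> 0 match(es)
  Run at pos 6: 'aaa' (length 3) -> 1 match(es)
Matches found: ['aaa']
Total: 1

1


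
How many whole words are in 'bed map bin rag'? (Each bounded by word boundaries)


Word boundaries (\b) mark the start/end of each word.
Text: 'bed map bin rag'
Splitting by whitespace:
  Word 1: 'bed'
  Word 2: 'map'
  Word 3: 'bin'
  Word 4: 'rag'
Total whole words: 4

4


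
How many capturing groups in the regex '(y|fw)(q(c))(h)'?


To count capturing groups, count each '(' that starts a group.
Pattern: '(y|fw)(q(c))(h)'
Walking through the pattern:
  Position 0: '(' -> group #1
  Position 6: '(' -> group #2
  Position 8: '(' -> group #3
  Position 12: '(' -> group #4
Total capturing groups: 4

4


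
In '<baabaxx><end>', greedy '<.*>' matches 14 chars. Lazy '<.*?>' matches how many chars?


Greedy '<.*>' tries to match as MUCH as possible.
Lazy '<.*?>' tries to match as LITTLE as possible.

String: '<baabaxx><end>'
Greedy '<.*>' starts at first '<' and extends to the LAST '>': '<baabaxx><end>' (14 chars)
Lazy '<.*?>' starts at first '<' and stops at the FIRST '>': '<baabaxx>' (9 chars)

9


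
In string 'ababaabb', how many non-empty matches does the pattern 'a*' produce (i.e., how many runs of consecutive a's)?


Pattern 'a*' matches zero or more a's. We want non-empty runs of consecutive a's.
String: 'ababaabb'
Walking through the string to find runs of a's:
  Run 1: positions 0-0 -> 'a'
  Run 2: positions 2-2 -> 'a'
  Run 3: positions 4-5 -> 'aa'
Non-empty runs found: ['a', 'a', 'aa']
Count: 3

3


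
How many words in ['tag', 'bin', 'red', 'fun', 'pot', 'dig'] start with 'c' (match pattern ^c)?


Pattern ^c anchors to start of word. Check which words begin with 'c':
  'tag' -> no
  'bin' -> no
  'red' -> no
  'fun' -> no
  'pot' -> no
  'dig' -> no
Matching words: []
Count: 0

0


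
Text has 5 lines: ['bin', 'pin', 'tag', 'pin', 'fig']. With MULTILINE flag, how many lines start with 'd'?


With MULTILINE flag, ^ matches the start of each line.
Lines: ['bin', 'pin', 'tag', 'pin', 'fig']
Checking which lines start with 'd':
  Line 1: 'bin' -> no
  Line 2: 'pin' -> no
  Line 3: 'tag' -> no
  Line 4: 'pin' -> no
  Line 5: 'fig' -> no
Matching lines: []
Count: 0

0


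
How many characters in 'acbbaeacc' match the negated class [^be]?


Negated class [^be] matches any char NOT in {b, e}
Scanning 'acbbaeacc':
  pos 0: 'a' -> MATCH
  pos 1: 'c' -> MATCH
  pos 2: 'b' -> no (excluded)
  pos 3: 'b' -> no (excluded)
  pos 4: 'a' -> MATCH
  pos 5: 'e' -> no (excluded)
  pos 6: 'a' -> MATCH
  pos 7: 'c' -> MATCH
  pos 8: 'c' -> MATCH
Total matches: 6

6


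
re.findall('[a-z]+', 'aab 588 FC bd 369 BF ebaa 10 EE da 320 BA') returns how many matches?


Pattern '[a-z]+' finds one or more lowercase letters.
Text: 'aab 588 FC bd 369 BF ebaa 10 EE da 320 BA'
Scanning for matches:
  Match 1: 'aab'
  Match 2: 'bd'
  Match 3: 'ebaa'
  Match 4: 'da'
Total matches: 4

4


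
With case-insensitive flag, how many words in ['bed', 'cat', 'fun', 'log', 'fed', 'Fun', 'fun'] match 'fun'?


Case-insensitive matching: compare each word's lowercase form to 'fun'.
  'bed' -> lower='bed' -> no
  'cat' -> lower='cat' -> no
  'fun' -> lower='fun' -> MATCH
  'log' -> lower='log' -> no
  'fed' -> lower='fed' -> no
  'Fun' -> lower='fun' -> MATCH
  'fun' -> lower='fun' -> MATCH
Matches: ['fun', 'Fun', 'fun']
Count: 3

3


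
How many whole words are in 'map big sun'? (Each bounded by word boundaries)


Word boundaries (\b) mark the start/end of each word.
Text: 'map big sun'
Splitting by whitespace:
  Word 1: 'map'
  Word 2: 'big'
  Word 3: 'sun'
Total whole words: 3

3


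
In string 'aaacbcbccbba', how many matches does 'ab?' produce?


Pattern 'ab?' matches 'a' optionally followed by 'b'.
String: 'aaacbcbccbba'
Scanning left to right for 'a' then checking next char:
  Match 1: 'a' (a not followed by b)
  Match 2: 'a' (a not followed by b)
  Match 3: 'a' (a not followed by b)
  Match 4: 'a' (a not followed by b)
Total matches: 4

4


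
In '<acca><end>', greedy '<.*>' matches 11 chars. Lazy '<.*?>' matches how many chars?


Greedy '<.*>' tries to match as MUCH as possible.
Lazy '<.*?>' tries to match as LITTLE as possible.

String: '<acca><end>'
Greedy '<.*>' starts at first '<' and extends to the LAST '>': '<acca><end>' (11 chars)
Lazy '<.*?>' starts at first '<' and stops at the FIRST '>': '<acca>' (6 chars)

6


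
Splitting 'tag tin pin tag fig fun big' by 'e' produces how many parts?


Splitting by 'e' breaks the string at each occurrence of the separator.
Text: 'tag tin pin tag fig fun big'
Parts after split:
  Part 1: 'tag tin pin tag fig fun big'
Total parts: 1

1


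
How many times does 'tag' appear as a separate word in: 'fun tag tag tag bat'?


Scanning each word for exact match 'tag':
  Word 1: 'fun' -> no
  Word 2: 'tag' -> MATCH
  Word 3: 'tag' -> MATCH
  Word 4: 'tag' -> MATCH
  Word 5: 'bat' -> no
Total matches: 3

3


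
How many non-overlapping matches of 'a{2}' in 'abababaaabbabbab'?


Pattern 'a{2}' matches exactly 2 consecutive a's (greedy, non-overlapping).
String: 'abababaaabbabbab'
Scanning for runs of a's:
  Run at pos 0: 'a' (length 1) -> 0 match(es)
  Run at pos 2: 'a' (length 1) -> 0 match(es)
  Run at pos 4: 'a' (length 1) -> 0 match(es)
  Run at pos 6: 'aaa' (length 3) -> 1 match(es)
  Run at pos 11: 'a' (length 1) -> 0 match(es)
  Run at pos 14: 'a' (length 1) -> 0 match(es)
Matches found: ['aa']
Total: 1

1


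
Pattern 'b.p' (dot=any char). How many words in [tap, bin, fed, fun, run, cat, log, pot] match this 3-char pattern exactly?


Pattern 'b.p' means: starts with 'b', any single char, ends with 'p'.
Checking each word (must be exactly 3 chars):
  'tap' (len=3): no
  'bin' (len=3): no
  'fed' (len=3): no
  'fun' (len=3): no
  'run' (len=3): no
  'cat' (len=3): no
  'log' (len=3): no
  'pot' (len=3): no
Matching words: []
Total: 0

0


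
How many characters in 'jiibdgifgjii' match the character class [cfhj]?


Character class [cfhj] matches any of: {c, f, h, j}
Scanning string 'jiibdgifgjii' character by character:
  pos 0: 'j' -> MATCH
  pos 1: 'i' -> no
  pos 2: 'i' -> no
  pos 3: 'b' -> no
  pos 4: 'd' -> no
  pos 5: 'g' -> no
  pos 6: 'i' -> no
  pos 7: 'f' -> MATCH
  pos 8: 'g' -> no
  pos 9: 'j' -> MATCH
  pos 10: 'i' -> no
  pos 11: 'i' -> no
Total matches: 3

3


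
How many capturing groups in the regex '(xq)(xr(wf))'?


To count capturing groups, count each '(' that starts a group.
Pattern: '(xq)(xr(wf))'
Walking through the pattern:
  Position 0: '(' -> group #1
  Position 4: '(' -> group #2
  Position 7: '(' -> group #3
Total capturing groups: 3

3


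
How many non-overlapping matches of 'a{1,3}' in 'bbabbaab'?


Pattern 'a{1,3}' matches between 1 and 3 consecutive a's (greedy).
String: 'bbabbaab'
Finding runs of a's and applying greedy matching:
  Run at pos 2: 'a' (length 1)
  Run at pos 5: 'aa' (length 2)
Matches: ['a', 'aa']
Count: 2

2


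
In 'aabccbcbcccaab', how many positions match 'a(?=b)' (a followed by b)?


Lookahead 'a(?=b)' matches 'a' only when followed by 'b'.
String: 'aabccbcbcccaab'
Checking each position where char is 'a':
  pos 0: 'a' -> no (next='a')
  pos 1: 'a' -> MATCH (next='b')
  pos 11: 'a' -> no (next='a')
  pos 12: 'a' -> MATCH (next='b')
Matching positions: [1, 12]
Count: 2

2


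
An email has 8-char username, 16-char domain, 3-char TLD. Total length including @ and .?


An email address has format: username@domain.tld
Username length: 8
'@' character: 1
Domain length: 16
'.' character: 1
TLD length: 3
Total = 8 + 1 + 16 + 1 + 3 = 29

29


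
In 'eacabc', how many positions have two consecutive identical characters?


Looking for consecutive identical characters in 'eacabc':
  pos 0-1: 'e' vs 'a' -> different
  pos 1-2: 'a' vs 'c' -> different
  pos 2-3: 'c' vs 'a' -> different
  pos 3-4: 'a' vs 'b' -> different
  pos 4-5: 'b' vs 'c' -> different
Consecutive identical pairs: []
Count: 0

0


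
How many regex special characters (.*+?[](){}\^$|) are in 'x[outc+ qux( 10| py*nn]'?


Regex special characters are: . * + ? [ ] ( ) { } \ ^ $ |
Scanning 'x[outc+ qux( 10| py*nn]':
  pos 1: '[' -> SPECIAL
  pos 6: '+' -> SPECIAL
  pos 11: '(' -> SPECIAL
  pos 15: '|' -> SPECIAL
  pos 19: '*' -> SPECIAL
  pos 22: ']' -> SPECIAL
Special chars found: ['[', '+', '(', '|', '*', ']']
Total: 6

6


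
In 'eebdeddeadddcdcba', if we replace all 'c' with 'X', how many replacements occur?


re.sub('c', 'X', text) replaces every occurrence of 'c' with 'X'.
Text: 'eebdeddeadddcdcba'
Scanning for 'c':
  pos 12: 'c' -> replacement #1
  pos 14: 'c' -> replacement #2
Total replacements: 2

2


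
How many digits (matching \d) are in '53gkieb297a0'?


\d matches any digit 0-9.
Scanning '53gkieb297a0':
  pos 0: '5' -> DIGIT
  pos 1: '3' -> DIGIT
  pos 7: '2' -> DIGIT
  pos 8: '9' -> DIGIT
  pos 9: '7' -> DIGIT
  pos 11: '0' -> DIGIT
Digits found: ['5', '3', '2', '9', '7', '0']
Total: 6

6


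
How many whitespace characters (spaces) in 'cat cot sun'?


\s matches whitespace characters (spaces, tabs, etc.).
Text: 'cat cot sun'
This text has 3 words separated by spaces.
Number of spaces = number of words - 1 = 3 - 1 = 2

2


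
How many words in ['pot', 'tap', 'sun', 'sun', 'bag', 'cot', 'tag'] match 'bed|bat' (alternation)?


Alternation 'bed|bat' matches either 'bed' or 'bat'.
Checking each word:
  'pot' -> no
  'tap' -> no
  'sun' -> no
  'sun' -> no
  'bag' -> no
  'cot' -> no
  'tag' -> no
Matches: []
Count: 0

0


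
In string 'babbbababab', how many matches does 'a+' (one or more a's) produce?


Pattern 'a+' matches one or more consecutive a's.
String: 'babbbababab'
Scanning for runs of a:
  Match 1: 'a' (length 1)
  Match 2: 'a' (length 1)
  Match 3: 'a' (length 1)
  Match 4: 'a' (length 1)
Total matches: 4

4


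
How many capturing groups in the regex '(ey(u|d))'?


To count capturing groups, count each '(' that starts a group.
Pattern: '(ey(u|d))'
Walking through the pattern:
  Position 0: '(' -> group #1
  Position 3: '(' -> group #2
Total capturing groups: 2

2


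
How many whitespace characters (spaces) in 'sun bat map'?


\s matches whitespace characters (spaces, tabs, etc.).
Text: 'sun bat map'
This text has 3 words separated by spaces.
Number of spaces = number of words - 1 = 3 - 1 = 2

2


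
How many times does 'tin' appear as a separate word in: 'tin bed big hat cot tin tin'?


Scanning each word for exact match 'tin':
  Word 1: 'tin' -> MATCH
  Word 2: 'bed' -> no
  Word 3: 'big' -> no
  Word 4: 'hat' -> no
  Word 5: 'cot' -> no
  Word 6: 'tin' -> MATCH
  Word 7: 'tin' -> MATCH
Total matches: 3

3


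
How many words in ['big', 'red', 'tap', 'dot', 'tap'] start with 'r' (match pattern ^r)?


Pattern ^r anchors to start of word. Check which words begin with 'r':
  'big' -> no
  'red' -> MATCH (starts with 'r')
  'tap' -> no
  'dot' -> no
  'tap' -> no
Matching words: ['red']
Count: 1

1


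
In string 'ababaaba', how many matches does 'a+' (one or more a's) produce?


Pattern 'a+' matches one or more consecutive a's.
String: 'ababaaba'
Scanning for runs of a:
  Match 1: 'a' (length 1)
  Match 2: 'a' (length 1)
  Match 3: 'aa' (length 2)
  Match 4: 'a' (length 1)
Total matches: 4

4


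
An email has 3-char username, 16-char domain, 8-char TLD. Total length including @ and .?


An email address has format: username@domain.tld
Username length: 3
'@' character: 1
Domain length: 16
'.' character: 1
TLD length: 8
Total = 3 + 1 + 16 + 1 + 8 = 29

29


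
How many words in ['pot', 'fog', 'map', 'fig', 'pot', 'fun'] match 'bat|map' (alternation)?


Alternation 'bat|map' matches either 'bat' or 'map'.
Checking each word:
  'pot' -> no
  'fog' -> no
  'map' -> MATCH
  'fig' -> no
  'pot' -> no
  'fun' -> no
Matches: ['map']
Count: 1

1


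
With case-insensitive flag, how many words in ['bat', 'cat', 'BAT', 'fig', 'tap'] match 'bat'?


Case-insensitive matching: compare each word's lowercase form to 'bat'.
  'bat' -> lower='bat' -> MATCH
  'cat' -> lower='cat' -> no
  'BAT' -> lower='bat' -> MATCH
  'fig' -> lower='fig' -> no
  'tap' -> lower='tap' -> no
Matches: ['bat', 'BAT']
Count: 2

2


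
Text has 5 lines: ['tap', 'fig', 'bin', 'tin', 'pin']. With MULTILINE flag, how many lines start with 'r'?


With MULTILINE flag, ^ matches the start of each line.
Lines: ['tap', 'fig', 'bin', 'tin', 'pin']
Checking which lines start with 'r':
  Line 1: 'tap' -> no
  Line 2: 'fig' -> no
  Line 3: 'bin' -> no
  Line 4: 'tin' -> no
  Line 5: 'pin' -> no
Matching lines: []
Count: 0

0


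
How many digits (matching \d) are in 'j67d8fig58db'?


\d matches any digit 0-9.
Scanning 'j67d8fig58db':
  pos 1: '6' -> DIGIT
  pos 2: '7' -> DIGIT
  pos 4: '8' -> DIGIT
  pos 8: '5' -> DIGIT
  pos 9: '8' -> DIGIT
Digits found: ['6', '7', '8', '5', '8']
Total: 5

5


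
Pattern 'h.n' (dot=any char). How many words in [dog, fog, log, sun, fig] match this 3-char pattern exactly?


Pattern 'h.n' means: starts with 'h', any single char, ends with 'n'.
Checking each word (must be exactly 3 chars):
  'dog' (len=3): no
  'fog' (len=3): no
  'log' (len=3): no
  'sun' (len=3): no
  'fig' (len=3): no
Matching words: []
Total: 0

0


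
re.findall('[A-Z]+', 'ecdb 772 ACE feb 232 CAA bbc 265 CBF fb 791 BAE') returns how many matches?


Pattern '[A-Z]+' finds one or more uppercase letters.
Text: 'ecdb 772 ACE feb 232 CAA bbc 265 CBF fb 791 BAE'
Scanning for matches:
  Match 1: 'ACE'
  Match 2: 'CAA'
  Match 3: 'CBF'
  Match 4: 'BAE'
Total matches: 4

4


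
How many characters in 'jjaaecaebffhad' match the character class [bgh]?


Character class [bgh] matches any of: {b, g, h}
Scanning string 'jjaaecaebffhad' character by character:
  pos 0: 'j' -> no
  pos 1: 'j' -> no
  pos 2: 'a' -> no
  pos 3: 'a' -> no
  pos 4: 'e' -> no
  pos 5: 'c' -> no
  pos 6: 'a' -> no
  pos 7: 'e' -> no
  pos 8: 'b' -> MATCH
  pos 9: 'f' -> no
  pos 10: 'f' -> no
  pos 11: 'h' -> MATCH
  pos 12: 'a' -> no
  pos 13: 'd' -> no
Total matches: 2

2


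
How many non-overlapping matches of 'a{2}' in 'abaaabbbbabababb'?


Pattern 'a{2}' matches exactly 2 consecutive a's (greedy, non-overlapping).
String: 'abaaabbbbabababb'
Scanning for runs of a's:
  Run at pos 0: 'a' (length 1) -> 0 match(es)
  Run at pos 2: 'aaa' (length 3) -> 1 match(es)
  Run at pos 9: 'a' (length 1) -> 0 match(es)
  Run at pos 11: 'a' (length 1) -> 0 match(es)
  Run at pos 13: 'a' (length 1) -> 0 match(es)
Matches found: ['aa']
Total: 1

1


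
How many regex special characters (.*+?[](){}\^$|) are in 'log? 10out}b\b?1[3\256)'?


Regex special characters are: . * + ? [ ] ( ) { } \ ^ $ |
Scanning 'log? 10out}b\b?1[3\256)':
  pos 3: '?' -> SPECIAL
  pos 10: '}' -> SPECIAL
  pos 12: '\' -> SPECIAL
  pos 14: '?' -> SPECIAL
  pos 16: '[' -> SPECIAL
  pos 18: '\' -> SPECIAL
  pos 22: ')' -> SPECIAL
Special chars found: ['?', '}', '\\', '?', '[', '\\', ')']
Total: 7

7


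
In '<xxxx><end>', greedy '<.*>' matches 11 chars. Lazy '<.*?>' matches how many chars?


Greedy '<.*>' tries to match as MUCH as possible.
Lazy '<.*?>' tries to match as LITTLE as possible.

String: '<xxxx><end>'
Greedy '<.*>' starts at first '<' and extends to the LAST '>': '<xxxx><end>' (11 chars)
Lazy '<.*?>' starts at first '<' and stops at the FIRST '>': '<xxxx>' (6 chars)

6


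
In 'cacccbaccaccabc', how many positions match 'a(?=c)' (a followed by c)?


Lookahead 'a(?=c)' matches 'a' only when followed by 'c'.
String: 'cacccbaccaccabc'
Checking each position where char is 'a':
  pos 1: 'a' -> MATCH (next='c')
  pos 6: 'a' -> MATCH (next='c')
  pos 9: 'a' -> MATCH (next='c')
  pos 12: 'a' -> no (next='b')
Matching positions: [1, 6, 9]
Count: 3

3


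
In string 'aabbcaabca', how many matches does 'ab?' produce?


Pattern 'ab?' matches 'a' optionally followed by 'b'.
String: 'aabbcaabca'
Scanning left to right for 'a' then checking next char:
  Match 1: 'a' (a not followed by b)
  Match 2: 'ab' (a followed by b)
  Match 3: 'a' (a not followed by b)
  Match 4: 'ab' (a followed by b)
  Match 5: 'a' (a not followed by b)
Total matches: 5

5


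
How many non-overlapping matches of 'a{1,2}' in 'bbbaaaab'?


Pattern 'a{1,2}' matches between 1 and 2 consecutive a's (greedy).
String: 'bbbaaaab'
Finding runs of a's and applying greedy matching:
  Run at pos 3: 'aaaa' (length 4)
Matches: ['aa', 'aa']
Count: 2

2


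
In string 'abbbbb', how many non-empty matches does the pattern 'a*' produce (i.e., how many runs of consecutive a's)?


Pattern 'a*' matches zero or more a's. We want non-empty runs of consecutive a's.
String: 'abbbbb'
Walking through the string to find runs of a's:
  Run 1: positions 0-0 -> 'a'
Non-empty runs found: ['a']
Count: 1

1


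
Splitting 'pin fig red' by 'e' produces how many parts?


Splitting by 'e' breaks the string at each occurrence of the separator.
Text: 'pin fig red'
Parts after split:
  Part 1: 'pin fig r'
  Part 2: 'd'
Total parts: 2

2


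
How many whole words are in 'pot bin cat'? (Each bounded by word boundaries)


Word boundaries (\b) mark the start/end of each word.
Text: 'pot bin cat'
Splitting by whitespace:
  Word 1: 'pot'
  Word 2: 'bin'
  Word 3: 'cat'
Total whole words: 3

3


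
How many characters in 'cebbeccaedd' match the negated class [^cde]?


Negated class [^cde] matches any char NOT in {c, d, e}
Scanning 'cebbeccaedd':
  pos 0: 'c' -> no (excluded)
  pos 1: 'e' -> no (excluded)
  pos 2: 'b' -> MATCH
  pos 3: 'b' -> MATCH
  pos 4: 'e' -> no (excluded)
  pos 5: 'c' -> no (excluded)
  pos 6: 'c' -> no (excluded)
  pos 7: 'a' -> MATCH
  pos 8: 'e' -> no (excluded)
  pos 9: 'd' -> no (excluded)
  pos 10: 'd' -> no (excluded)
Total matches: 3

3


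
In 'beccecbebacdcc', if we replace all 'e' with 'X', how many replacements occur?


re.sub('e', 'X', text) replaces every occurrence of 'e' with 'X'.
Text: 'beccecbebacdcc'
Scanning for 'e':
  pos 1: 'e' -> replacement #1
  pos 4: 'e' -> replacement #2
  pos 7: 'e' -> replacement #3
Total replacements: 3

3


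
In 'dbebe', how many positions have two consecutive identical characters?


Looking for consecutive identical characters in 'dbebe':
  pos 0-1: 'd' vs 'b' -> different
  pos 1-2: 'b' vs 'e' -> different
  pos 2-3: 'e' vs 'b' -> different
  pos 3-4: 'b' vs 'e' -> different
Consecutive identical pairs: []
Count: 0

0


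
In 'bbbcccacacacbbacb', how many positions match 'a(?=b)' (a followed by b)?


Lookahead 'a(?=b)' matches 'a' only when followed by 'b'.
String: 'bbbcccacacacbbacb'
Checking each position where char is 'a':
  pos 6: 'a' -> no (next='c')
  pos 8: 'a' -> no (next='c')
  pos 10: 'a' -> no (next='c')
  pos 14: 'a' -> no (next='c')
Matching positions: []
Count: 0

0


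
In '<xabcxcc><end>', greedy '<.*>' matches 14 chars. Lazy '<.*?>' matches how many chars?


Greedy '<.*>' tries to match as MUCH as possible.
Lazy '<.*?>' tries to match as LITTLE as possible.

String: '<xabcxcc><end>'
Greedy '<.*>' starts at first '<' and extends to the LAST '>': '<xabcxcc><end>' (14 chars)
Lazy '<.*?>' starts at first '<' and stops at the FIRST '>': '<xabcxcc>' (9 chars)

9


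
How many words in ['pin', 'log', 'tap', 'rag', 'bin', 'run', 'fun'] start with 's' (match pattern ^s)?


Pattern ^s anchors to start of word. Check which words begin with 's':
  'pin' -> no
  'log' -> no
  'tap' -> no
  'rag' -> no
  'bin' -> no
  'run' -> no
  'fun' -> no
Matching words: []
Count: 0

0


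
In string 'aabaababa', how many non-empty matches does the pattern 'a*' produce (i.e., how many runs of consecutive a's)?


Pattern 'a*' matches zero or more a's. We want non-empty runs of consecutive a's.
String: 'aabaababa'
Walking through the string to find runs of a's:
  Run 1: positions 0-1 -> 'aa'
  Run 2: positions 3-4 -> 'aa'
  Run 3: positions 6-6 -> 'a'
  Run 4: positions 8-8 -> 'a'
Non-empty runs found: ['aa', 'aa', 'a', 'a']
Count: 4

4


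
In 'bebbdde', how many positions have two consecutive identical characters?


Looking for consecutive identical characters in 'bebbdde':
  pos 0-1: 'b' vs 'e' -> different
  pos 1-2: 'e' vs 'b' -> different
  pos 2-3: 'b' vs 'b' -> MATCH ('bb')
  pos 3-4: 'b' vs 'd' -> different
  pos 4-5: 'd' vs 'd' -> MATCH ('dd')
  pos 5-6: 'd' vs 'e' -> different
Consecutive identical pairs: ['bb', 'dd']
Count: 2

2


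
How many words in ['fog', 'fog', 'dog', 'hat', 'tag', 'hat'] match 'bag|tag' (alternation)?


Alternation 'bag|tag' matches either 'bag' or 'tag'.
Checking each word:
  'fog' -> no
  'fog' -> no
  'dog' -> no
  'hat' -> no
  'tag' -> MATCH
  'hat' -> no
Matches: ['tag']
Count: 1

1


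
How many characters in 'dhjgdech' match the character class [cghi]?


Character class [cghi] matches any of: {c, g, h, i}
Scanning string 'dhjgdech' character by character:
  pos 0: 'd' -> no
  pos 1: 'h' -> MATCH
  pos 2: 'j' -> no
  pos 3: 'g' -> MATCH
  pos 4: 'd' -> no
  pos 5: 'e' -> no
  pos 6: 'c' -> MATCH
  pos 7: 'h' -> MATCH
Total matches: 4

4


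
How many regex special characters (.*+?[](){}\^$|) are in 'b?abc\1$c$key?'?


Regex special characters are: . * + ? [ ] ( ) { } \ ^ $ |
Scanning 'b?abc\1$c$key?':
  pos 1: '?' -> SPECIAL
  pos 5: '\' -> SPECIAL
  pos 7: '$' -> SPECIAL
  pos 9: '$' -> SPECIAL
  pos 13: '?' -> SPECIAL
Special chars found: ['?', '\\', '$', '$', '?']
Total: 5

5


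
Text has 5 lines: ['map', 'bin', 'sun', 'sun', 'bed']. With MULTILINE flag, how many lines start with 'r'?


With MULTILINE flag, ^ matches the start of each line.
Lines: ['map', 'bin', 'sun', 'sun', 'bed']
Checking which lines start with 'r':
  Line 1: 'map' -> no
  Line 2: 'bin' -> no
  Line 3: 'sun' -> no
  Line 4: 'sun' -> no
  Line 5: 'bed' -> no
Matching lines: []
Count: 0

0


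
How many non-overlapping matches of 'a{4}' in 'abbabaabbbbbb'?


Pattern 'a{4}' matches exactly 4 consecutive a's (greedy, non-overlapping).
String: 'abbabaabbbbbb'
Scanning for runs of a's:
  Run at pos 0: 'a' (length 1) -> 0 match(es)
  Run at pos 3: 'a' (length 1) -> 0 match(es)
  Run at pos 5: 'aa' (length 2) -> 0 match(es)
Matches found: []
Total: 0

0


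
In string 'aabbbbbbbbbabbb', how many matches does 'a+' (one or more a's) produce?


Pattern 'a+' matches one or more consecutive a's.
String: 'aabbbbbbbbbabbb'
Scanning for runs of a:
  Match 1: 'aa' (length 2)
  Match 2: 'a' (length 1)
Total matches: 2

2


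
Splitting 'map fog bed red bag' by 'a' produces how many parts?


Splitting by 'a' breaks the string at each occurrence of the separator.
Text: 'map fog bed red bag'
Parts after split:
  Part 1: 'm'
  Part 2: 'p fog bed red b'
  Part 3: 'g'
Total parts: 3

3


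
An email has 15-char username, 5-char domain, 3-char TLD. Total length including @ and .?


An email address has format: username@domain.tld
Username length: 15
'@' character: 1
Domain length: 5
'.' character: 1
TLD length: 3
Total = 15 + 1 + 5 + 1 + 3 = 25

25


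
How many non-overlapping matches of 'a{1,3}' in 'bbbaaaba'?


Pattern 'a{1,3}' matches between 1 and 3 consecutive a's (greedy).
String: 'bbbaaaba'
Finding runs of a's and applying greedy matching:
  Run at pos 3: 'aaa' (length 3)
  Run at pos 7: 'a' (length 1)
Matches: ['aaa', 'a']
Count: 2

2


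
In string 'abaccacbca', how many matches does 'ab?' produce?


Pattern 'ab?' matches 'a' optionally followed by 'b'.
String: 'abaccacbca'
Scanning left to right for 'a' then checking next char:
  Match 1: 'ab' (a followed by b)
  Match 2: 'a' (a not followed by b)
  Match 3: 'a' (a not followed by b)
  Match 4: 'a' (a not followed by b)
Total matches: 4

4


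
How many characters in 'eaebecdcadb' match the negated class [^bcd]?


Negated class [^bcd] matches any char NOT in {b, c, d}
Scanning 'eaebecdcadb':
  pos 0: 'e' -> MATCH
  pos 1: 'a' -> MATCH
  pos 2: 'e' -> MATCH
  pos 3: 'b' -> no (excluded)
  pos 4: 'e' -> MATCH
  pos 5: 'c' -> no (excluded)
  pos 6: 'd' -> no (excluded)
  pos 7: 'c' -> no (excluded)
  pos 8: 'a' -> MATCH
  pos 9: 'd' -> no (excluded)
  pos 10: 'b' -> no (excluded)
Total matches: 5

5


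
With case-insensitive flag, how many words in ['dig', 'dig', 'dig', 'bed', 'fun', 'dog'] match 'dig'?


Case-insensitive matching: compare each word's lowercase form to 'dig'.
  'dig' -> lower='dig' -> MATCH
  'dig' -> lower='dig' -> MATCH
  'dig' -> lower='dig' -> MATCH
  'bed' -> lower='bed' -> no
  'fun' -> lower='fun' -> no
  'dog' -> lower='dog' -> no
Matches: ['dig', 'dig', 'dig']
Count: 3

3


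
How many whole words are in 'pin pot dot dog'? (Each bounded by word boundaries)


Word boundaries (\b) mark the start/end of each word.
Text: 'pin pot dot dog'
Splitting by whitespace:
  Word 1: 'pin'
  Word 2: 'pot'
  Word 3: 'dot'
  Word 4: 'dog'
Total whole words: 4

4


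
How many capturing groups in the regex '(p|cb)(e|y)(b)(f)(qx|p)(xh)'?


To count capturing groups, count each '(' that starts a group.
Pattern: '(p|cb)(e|y)(b)(f)(qx|p)(xh)'
Walking through the pattern:
  Position 0: '(' -> group #1
  Position 6: '(' -> group #2
  Position 11: '(' -> group #3
  Position 14: '(' -> group #4
  Position 17: '(' -> group #5
  Position 23: '(' -> group #6
Total capturing groups: 6

6


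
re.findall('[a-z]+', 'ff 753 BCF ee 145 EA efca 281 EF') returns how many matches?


Pattern '[a-z]+' finds one or more lowercase letters.
Text: 'ff 753 BCF ee 145 EA efca 281 EF'
Scanning for matches:
  Match 1: 'ff'
  Match 2: 'ee'
  Match 3: 'efca'
Total matches: 3

3


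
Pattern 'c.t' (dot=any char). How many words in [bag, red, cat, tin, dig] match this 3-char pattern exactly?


Pattern 'c.t' means: starts with 'c', any single char, ends with 't'.
Checking each word (must be exactly 3 chars):
  'bag' (len=3): no
  'red' (len=3): no
  'cat' (len=3): MATCH
  'tin' (len=3): no
  'dig' (len=3): no
Matching words: ['cat']
Total: 1

1


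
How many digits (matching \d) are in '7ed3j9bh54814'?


\d matches any digit 0-9.
Scanning '7ed3j9bh54814':
  pos 0: '7' -> DIGIT
  pos 3: '3' -> DIGIT
  pos 5: '9' -> DIGIT
  pos 8: '5' -> DIGIT
  pos 9: '4' -> DIGIT
  pos 10: '8' -> DIGIT
  pos 11: '1' -> DIGIT
  pos 12: '4' -> DIGIT
Digits found: ['7', '3', '9', '5', '4', '8', '1', '4']
Total: 8

8


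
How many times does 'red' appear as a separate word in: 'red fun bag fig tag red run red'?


Scanning each word for exact match 'red':
  Word 1: 'red' -> MATCH
  Word 2: 'fun' -> no
  Word 3: 'bag' -> no
  Word 4: 'fig' -> no
  Word 5: 'tag' -> no
  Word 6: 'red' -> MATCH
  Word 7: 'run' -> no
  Word 8: 'red' -> MATCH
Total matches: 3

3


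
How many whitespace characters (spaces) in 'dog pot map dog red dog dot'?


\s matches whitespace characters (spaces, tabs, etc.).
Text: 'dog pot map dog red dog dot'
This text has 7 words separated by spaces.
Number of spaces = number of words - 1 = 7 - 1 = 6

6


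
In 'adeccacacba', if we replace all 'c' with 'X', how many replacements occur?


re.sub('c', 'X', text) replaces every occurrence of 'c' with 'X'.
Text: 'adeccacacba'
Scanning for 'c':
  pos 3: 'c' -> replacement #1
  pos 4: 'c' -> replacement #2
  pos 6: 'c' -> replacement #3
  pos 8: 'c' -> replacement #4
Total replacements: 4

4


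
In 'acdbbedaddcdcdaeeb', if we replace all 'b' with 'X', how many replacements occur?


re.sub('b', 'X', text) replaces every occurrence of 'b' with 'X'.
Text: 'acdbbedaddcdcdaeeb'
Scanning for 'b':
  pos 3: 'b' -> replacement #1
  pos 4: 'b' -> replacement #2
  pos 17: 'b' -> replacement #3
Total replacements: 3

3


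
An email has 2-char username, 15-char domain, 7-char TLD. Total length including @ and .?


An email address has format: username@domain.tld
Username length: 2
'@' character: 1
Domain length: 15
'.' character: 1
TLD length: 7
Total = 2 + 1 + 15 + 1 + 7 = 26

26


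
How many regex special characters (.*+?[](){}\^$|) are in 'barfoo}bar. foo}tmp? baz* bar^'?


Regex special characters are: . * + ? [ ] ( ) { } \ ^ $ |
Scanning 'barfoo}bar. foo}tmp? baz* bar^':
  pos 6: '}' -> SPECIAL
  pos 10: '.' -> SPECIAL
  pos 15: '}' -> SPECIAL
  pos 19: '?' -> SPECIAL
  pos 24: '*' -> SPECIAL
  pos 29: '^' -> SPECIAL
Special chars found: ['}', '.', '}', '?', '*', '^']
Total: 6

6


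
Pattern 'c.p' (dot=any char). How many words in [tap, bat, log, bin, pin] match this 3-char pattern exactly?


Pattern 'c.p' means: starts with 'c', any single char, ends with 'p'.
Checking each word (must be exactly 3 chars):
  'tap' (len=3): no
  'bat' (len=3): no
  'log' (len=3): no
  'bin' (len=3): no
  'pin' (len=3): no
Matching words: []
Total: 0

0


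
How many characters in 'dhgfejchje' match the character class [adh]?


Character class [adh] matches any of: {a, d, h}
Scanning string 'dhgfejchje' character by character:
  pos 0: 'd' -> MATCH
  pos 1: 'h' -> MATCH
  pos 2: 'g' -> no
  pos 3: 'f' -> no
  pos 4: 'e' -> no
  pos 5: 'j' -> no
  pos 6: 'c' -> no
  pos 7: 'h' -> MATCH
  pos 8: 'j' -> no
  pos 9: 'e' -> no
Total matches: 3

3


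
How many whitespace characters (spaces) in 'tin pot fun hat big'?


\s matches whitespace characters (spaces, tabs, etc.).
Text: 'tin pot fun hat big'
This text has 5 words separated by spaces.
Number of spaces = number of words - 1 = 5 - 1 = 4

4


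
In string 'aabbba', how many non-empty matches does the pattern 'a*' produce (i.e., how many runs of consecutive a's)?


Pattern 'a*' matches zero or more a's. We want non-empty runs of consecutive a's.
String: 'aabbba'
Walking through the string to find runs of a's:
  Run 1: positions 0-1 -> 'aa'
  Run 2: positions 5-5 -> 'a'
Non-empty runs found: ['aa', 'a']
Count: 2

2


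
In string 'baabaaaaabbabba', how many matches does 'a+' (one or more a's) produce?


Pattern 'a+' matches one or more consecutive a's.
String: 'baabaaaaabbabba'
Scanning for runs of a:
  Match 1: 'aa' (length 2)
  Match 2: 'aaaaa' (length 5)
  Match 3: 'a' (length 1)
  Match 4: 'a' (length 1)
Total matches: 4

4


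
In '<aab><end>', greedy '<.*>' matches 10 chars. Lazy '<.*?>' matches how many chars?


Greedy '<.*>' tries to match as MUCH as possible.
Lazy '<.*?>' tries to match as LITTLE as possible.

String: '<aab><end>'
Greedy '<.*>' starts at first '<' and extends to the LAST '>': '<aab><end>' (10 chars)
Lazy '<.*?>' starts at first '<' and stops at the FIRST '>': '<aab>' (5 chars)

5


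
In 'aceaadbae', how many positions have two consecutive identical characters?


Looking for consecutive identical characters in 'aceaadbae':
  pos 0-1: 'a' vs 'c' -> different
  pos 1-2: 'c' vs 'e' -> different
  pos 2-3: 'e' vs 'a' -> different
  pos 3-4: 'a' vs 'a' -> MATCH ('aa')
  pos 4-5: 'a' vs 'd' -> different
  pos 5-6: 'd' vs 'b' -> different
  pos 6-7: 'b' vs 'a' -> different
  pos 7-8: 'a' vs 'e' -> different
Consecutive identical pairs: ['aa']
Count: 1

1


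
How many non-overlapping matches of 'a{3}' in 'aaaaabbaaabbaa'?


Pattern 'a{3}' matches exactly 3 consecutive a's (greedy, non-overlapping).
String: 'aaaaabbaaabbaa'
Scanning for runs of a's:
  Run at pos 0: 'aaaaa' (length 5) -> 1 match(es)
  Run at pos 7: 'aaa' (length 3) -> 1 match(es)
  Run at pos 12: 'aa' (length 2) -> 0 match(es)
Matches found: ['aaa', 'aaa']
Total: 2

2


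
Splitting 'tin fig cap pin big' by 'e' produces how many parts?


Splitting by 'e' breaks the string at each occurrence of the separator.
Text: 'tin fig cap pin big'
Parts after split:
  Part 1: 'tin fig cap pin big'
Total parts: 1

1


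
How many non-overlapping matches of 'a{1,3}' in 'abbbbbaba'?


Pattern 'a{1,3}' matches between 1 and 3 consecutive a's (greedy).
String: 'abbbbbaba'
Finding runs of a's and applying greedy matching:
  Run at pos 0: 'a' (length 1)
  Run at pos 6: 'a' (length 1)
  Run at pos 8: 'a' (length 1)
Matches: ['a', 'a', 'a']
Count: 3

3


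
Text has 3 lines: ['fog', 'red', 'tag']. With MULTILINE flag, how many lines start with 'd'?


With MULTILINE flag, ^ matches the start of each line.
Lines: ['fog', 'red', 'tag']
Checking which lines start with 'd':
  Line 1: 'fog' -> no
  Line 2: 'red' -> no
  Line 3: 'tag' -> no
Matching lines: []
Count: 0

0


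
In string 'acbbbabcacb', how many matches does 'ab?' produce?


Pattern 'ab?' matches 'a' optionally followed by 'b'.
String: 'acbbbabcacb'
Scanning left to right for 'a' then checking next char:
  Match 1: 'a' (a not followed by b)
  Match 2: 'ab' (a followed by b)
  Match 3: 'a' (a not followed by b)
Total matches: 3

3


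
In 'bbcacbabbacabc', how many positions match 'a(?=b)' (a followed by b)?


Lookahead 'a(?=b)' matches 'a' only when followed by 'b'.
String: 'bbcacbabbacabc'
Checking each position where char is 'a':
  pos 3: 'a' -> no (next='c')
  pos 6: 'a' -> MATCH (next='b')
  pos 9: 'a' -> no (next='c')
  pos 11: 'a' -> MATCH (next='b')
Matching positions: [6, 11]
Count: 2

2


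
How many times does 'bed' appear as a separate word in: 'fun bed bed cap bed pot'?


Scanning each word for exact match 'bed':
  Word 1: 'fun' -> no
  Word 2: 'bed' -> MATCH
  Word 3: 'bed' -> MATCH
  Word 4: 'cap' -> no
  Word 5: 'bed' -> MATCH
  Word 6: 'pot' -> no
Total matches: 3

3


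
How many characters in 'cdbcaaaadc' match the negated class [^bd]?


Negated class [^bd] matches any char NOT in {b, d}
Scanning 'cdbcaaaadc':
  pos 0: 'c' -> MATCH
  pos 1: 'd' -> no (excluded)
  pos 2: 'b' -> no (excluded)
  pos 3: 'c' -> MATCH
  pos 4: 'a' -> MATCH
  pos 5: 'a' -> MATCH
  pos 6: 'a' -> MATCH
  pos 7: 'a' -> MATCH
  pos 8: 'd' -> no (excluded)
  pos 9: 'c' -> MATCH
Total matches: 7

7


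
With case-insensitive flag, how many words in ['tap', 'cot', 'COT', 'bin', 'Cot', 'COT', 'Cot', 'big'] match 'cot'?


Case-insensitive matching: compare each word's lowercase form to 'cot'.
  'tap' -> lower='tap' -> no
  'cot' -> lower='cot' -> MATCH
  'COT' -> lower='cot' -> MATCH
  'bin' -> lower='bin' -> no
  'Cot' -> lower='cot' -> MATCH
  'COT' -> lower='cot' -> MATCH
  'Cot' -> lower='cot' -> MATCH
  'big' -> lower='big' -> no
Matches: ['cot', 'COT', 'Cot', 'COT', 'Cot']
Count: 5

5


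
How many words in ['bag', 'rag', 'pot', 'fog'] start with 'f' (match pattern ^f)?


Pattern ^f anchors to start of word. Check which words begin with 'f':
  'bag' -> no
  'rag' -> no
  'pot' -> no
  'fog' -> MATCH (starts with 'f')
Matching words: ['fog']
Count: 1

1


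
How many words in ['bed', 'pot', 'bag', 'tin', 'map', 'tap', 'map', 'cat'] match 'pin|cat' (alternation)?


Alternation 'pin|cat' matches either 'pin' or 'cat'.
Checking each word:
  'bed' -> no
  'pot' -> no
  'bag' -> no
  'tin' -> no
  'map' -> no
  'tap' -> no
  'map' -> no
  'cat' -> MATCH
Matches: ['cat']
Count: 1

1


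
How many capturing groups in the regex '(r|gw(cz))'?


To count capturing groups, count each '(' that starts a group.
Pattern: '(r|gw(cz))'
Walking through the pattern:
  Position 0: '(' -> group #1
  Position 5: '(' -> group #2
Total capturing groups: 2

2


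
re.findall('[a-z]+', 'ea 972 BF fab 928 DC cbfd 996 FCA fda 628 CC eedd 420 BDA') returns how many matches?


Pattern '[a-z]+' finds one or more lowercase letters.
Text: 'ea 972 BF fab 928 DC cbfd 996 FCA fda 628 CC eedd 420 BDA'
Scanning for matches:
  Match 1: 'ea'
  Match 2: 'fab'
  Match 3: 'cbfd'
  Match 4: 'fda'
  Match 5: 'eedd'
Total matches: 5

5


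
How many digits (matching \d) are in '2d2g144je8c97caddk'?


\d matches any digit 0-9.
Scanning '2d2g144je8c97caddk':
  pos 0: '2' -> DIGIT
  pos 2: '2' -> DIGIT
  pos 4: '1' -> DIGIT
  pos 5: '4' -> DIGIT
  pos 6: '4' -> DIGIT
  pos 9: '8' -> DIGIT
  pos 11: '9' -> DIGIT
  pos 12: '7' -> DIGIT
Digits found: ['2', '2', '1', '4', '4', '8', '9', '7']
Total: 8

8


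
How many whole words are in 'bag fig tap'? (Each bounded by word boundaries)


Word boundaries (\b) mark the start/end of each word.
Text: 'bag fig tap'
Splitting by whitespace:
  Word 1: 'bag'
  Word 2: 'fig'
  Word 3: 'tap'
Total whole words: 3

3


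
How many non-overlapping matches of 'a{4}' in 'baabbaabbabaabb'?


Pattern 'a{4}' matches exactly 4 consecutive a's (greedy, non-overlapping).
String: 'baabbaabbabaabb'
Scanning for runs of a's:
  Run at pos 1: 'aa' (length 2) -> 0 match(es)
  Run at pos 5: 'aa' (length 2) -> 0 match(es)
  Run at pos 9: 'a' (length 1) -> 0 match(es)
  Run at pos 11: 'aa' (length 2) -> 0 match(es)
Matches found: []
Total: 0

0
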